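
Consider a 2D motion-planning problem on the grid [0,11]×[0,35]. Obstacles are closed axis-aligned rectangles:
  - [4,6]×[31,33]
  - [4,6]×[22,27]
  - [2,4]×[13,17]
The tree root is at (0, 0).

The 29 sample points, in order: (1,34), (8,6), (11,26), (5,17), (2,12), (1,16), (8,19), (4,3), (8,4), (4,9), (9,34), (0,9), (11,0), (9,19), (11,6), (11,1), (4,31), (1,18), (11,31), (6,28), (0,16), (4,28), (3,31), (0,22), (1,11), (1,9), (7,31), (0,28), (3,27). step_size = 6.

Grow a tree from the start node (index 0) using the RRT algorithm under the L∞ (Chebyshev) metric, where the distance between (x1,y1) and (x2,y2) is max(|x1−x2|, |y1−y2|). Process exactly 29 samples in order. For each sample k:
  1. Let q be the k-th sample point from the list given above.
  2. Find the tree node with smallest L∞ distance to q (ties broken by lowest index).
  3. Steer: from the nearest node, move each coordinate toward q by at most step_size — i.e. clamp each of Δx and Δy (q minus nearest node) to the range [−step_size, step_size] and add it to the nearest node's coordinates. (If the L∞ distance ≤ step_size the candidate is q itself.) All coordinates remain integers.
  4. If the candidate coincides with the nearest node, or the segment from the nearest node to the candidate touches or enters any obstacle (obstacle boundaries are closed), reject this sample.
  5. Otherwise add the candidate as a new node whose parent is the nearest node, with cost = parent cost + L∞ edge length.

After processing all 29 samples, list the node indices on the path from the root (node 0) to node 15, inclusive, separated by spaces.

1. q=(1,34) nearest=0 d=34 new=(1,6) → add node 1 parent=0 cost=6
2. q=(8,6) nearest=1 d=7 new=(7,6) → add node 2 parent=1 cost=12
3. q=(11,26) nearest=1 d=20 new=(7,12) → add node 3 parent=1 cost=12
4. q=(5,17) nearest=3 d=5 new=(5,17) → add node 4 parent=3 cost=17
5. q=(2,12) nearest=3 d=5 new=(2,12) → add node 5 parent=3 cost=17
6. q=(1,16) nearest=4 d=4 new=(1,16) → blocked by [2,4]×[13,17], reject
7. q=(8,19) nearest=4 d=3 new=(8,19) → add node 6 parent=4 cost=20
8. q=(4,3) nearest=1 d=3 new=(4,3) → add node 7 parent=1 cost=9
9. q=(8,4) nearest=2 d=2 new=(8,4) → add node 8 parent=2 cost=14
10. q=(4,9) nearest=1 d=3 new=(4,9) → add node 9 parent=1 cost=9
11. q=(9,34) nearest=6 d=15 new=(9,25) → add node 10 parent=6 cost=26
12. q=(0,9) nearest=1 d=3 new=(0,9) → add node 11 parent=1 cost=9
13. q=(11,0) nearest=8 d=4 new=(11,0) → add node 12 parent=8 cost=18
14. q=(9,19) nearest=6 d=1 new=(9,19) → add node 13 parent=6 cost=21
15. q=(11,6) nearest=8 d=3 new=(11,6) → add node 14 parent=8 cost=17
16. q=(11,1) nearest=12 d=1 new=(11,1) → add node 15 parent=12 cost=19
17. q=(4,31) nearest=10 d=6 new=(4,31) → blocked by [4,6]×[31,33], reject
18. q=(1,18) nearest=4 d=4 new=(1,18) → add node 16 parent=4 cost=21
19. q=(11,31) nearest=10 d=6 new=(11,31) → add node 17 parent=10 cost=32
20. q=(6,28) nearest=10 d=3 new=(6,28) → add node 18 parent=10 cost=29
21. q=(0,16) nearest=16 d=2 new=(0,16) → add node 19 parent=16 cost=23
22. q=(4,28) nearest=18 d=2 new=(4,28) → add node 20 parent=18 cost=31
23. q=(3,31) nearest=18 d=3 new=(3,31) → add node 21 parent=18 cost=32
24. q=(0,22) nearest=16 d=4 new=(0,22) → add node 22 parent=16 cost=25
25. q=(1,11) nearest=5 d=1 new=(1,11) → add node 23 parent=5 cost=18
26. q=(1,9) nearest=11 d=1 new=(1,9) → add node 24 parent=11 cost=10
27. q=(7,31) nearest=18 d=3 new=(7,31) → add node 25 parent=18 cost=32
28. q=(0,28) nearest=21 d=3 new=(0,28) → add node 26 parent=21 cost=35
29. q=(3,27) nearest=20 d=1 new=(3,27) → add node 27 parent=20 cost=32

Path: 0 1 2 8 12 15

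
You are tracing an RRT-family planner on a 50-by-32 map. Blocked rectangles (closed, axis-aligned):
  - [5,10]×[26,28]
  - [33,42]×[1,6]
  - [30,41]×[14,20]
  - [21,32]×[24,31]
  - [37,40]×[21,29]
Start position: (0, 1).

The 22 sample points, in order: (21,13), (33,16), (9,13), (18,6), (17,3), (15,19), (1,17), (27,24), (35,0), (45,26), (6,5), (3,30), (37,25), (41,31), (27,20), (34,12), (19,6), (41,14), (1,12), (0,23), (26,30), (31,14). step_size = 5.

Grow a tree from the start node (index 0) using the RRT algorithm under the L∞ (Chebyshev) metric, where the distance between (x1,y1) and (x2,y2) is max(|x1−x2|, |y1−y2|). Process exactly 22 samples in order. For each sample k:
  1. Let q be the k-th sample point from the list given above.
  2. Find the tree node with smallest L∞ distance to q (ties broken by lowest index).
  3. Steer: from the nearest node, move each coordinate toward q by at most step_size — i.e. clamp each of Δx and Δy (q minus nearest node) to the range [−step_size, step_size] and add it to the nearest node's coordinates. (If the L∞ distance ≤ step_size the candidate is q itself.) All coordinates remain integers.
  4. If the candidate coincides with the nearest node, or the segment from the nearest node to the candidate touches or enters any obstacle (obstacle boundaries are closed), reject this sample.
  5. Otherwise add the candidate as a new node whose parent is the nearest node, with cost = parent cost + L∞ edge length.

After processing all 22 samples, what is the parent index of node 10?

1. q=(21,13) nearest=0 d=21 new=(5,6) → add node 1 parent=0 cost=5
2. q=(33,16) nearest=1 d=28 new=(10,11) → add node 2 parent=1 cost=10
3. q=(9,13) nearest=2 d=2 new=(9,13) → add node 3 parent=2 cost=12
4. q=(18,6) nearest=2 d=8 new=(15,6) → add node 4 parent=2 cost=15
5. q=(17,3) nearest=4 d=3 new=(17,3) → add node 5 parent=4 cost=18
6. q=(15,19) nearest=3 d=6 new=(14,18) → add node 6 parent=3 cost=17
7. q=(1,17) nearest=3 d=8 new=(4,17) → add node 7 parent=3 cost=17
8. q=(27,24) nearest=6 d=13 new=(19,23) → add node 8 parent=6 cost=22
9. q=(35,0) nearest=5 d=18 new=(22,0) → add node 9 parent=5 cost=23
10. q=(45,26) nearest=8 d=26 new=(24,26) → blocked by [21,32]×[24,31], reject
11. q=(6,5) nearest=1 d=1 new=(6,5) → add node 10 parent=1 cost=6
12. q=(3,30) nearest=6 d=12 new=(9,23) → add node 11 parent=6 cost=22
13. q=(37,25) nearest=8 d=18 new=(24,25) → blocked by [21,32]×[24,31], reject
14. q=(41,31) nearest=8 d=22 new=(24,28) → blocked by [21,32]×[24,31], reject
15. q=(27,20) nearest=8 d=8 new=(24,20) → add node 12 parent=8 cost=27
16. q=(34,12) nearest=12 d=10 new=(29,15) → add node 13 parent=12 cost=32
17. q=(19,6) nearest=5 d=3 new=(19,6) → add node 14 parent=5 cost=21
18. q=(41,14) nearest=13 d=12 new=(34,14) → blocked by [30,41]×[14,20], reject
19. q=(1,12) nearest=7 d=5 new=(1,12) → add node 15 parent=7 cost=22
20. q=(0,23) nearest=7 d=6 new=(0,22) → add node 16 parent=7 cost=22
21. q=(26,30) nearest=8 d=7 new=(24,28) → blocked by [21,32]×[24,31], reject
22. q=(31,14) nearest=13 d=2 new=(31,14) → blocked by [30,41]×[14,20], reject

Parent of node 10: 1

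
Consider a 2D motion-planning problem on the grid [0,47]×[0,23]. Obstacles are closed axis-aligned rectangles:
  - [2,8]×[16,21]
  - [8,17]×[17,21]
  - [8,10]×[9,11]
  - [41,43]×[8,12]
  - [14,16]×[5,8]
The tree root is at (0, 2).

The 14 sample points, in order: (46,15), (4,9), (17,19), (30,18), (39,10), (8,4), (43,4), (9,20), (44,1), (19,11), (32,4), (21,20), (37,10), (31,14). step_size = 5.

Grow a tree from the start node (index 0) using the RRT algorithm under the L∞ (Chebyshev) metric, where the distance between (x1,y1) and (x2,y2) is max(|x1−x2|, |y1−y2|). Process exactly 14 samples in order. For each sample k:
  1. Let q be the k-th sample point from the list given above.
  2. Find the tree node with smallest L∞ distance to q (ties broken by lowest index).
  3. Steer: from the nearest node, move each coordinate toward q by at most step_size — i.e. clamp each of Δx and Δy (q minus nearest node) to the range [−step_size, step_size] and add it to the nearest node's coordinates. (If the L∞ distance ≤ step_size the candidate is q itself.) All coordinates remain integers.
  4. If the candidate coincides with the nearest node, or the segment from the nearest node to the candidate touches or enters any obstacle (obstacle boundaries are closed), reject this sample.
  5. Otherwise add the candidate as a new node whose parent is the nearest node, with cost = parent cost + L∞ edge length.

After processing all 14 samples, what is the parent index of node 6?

Parent of node 6: 4

1. q=(46,15) nearest=0 d=46 new=(5,7) → add node 1 parent=0 cost=5
2. q=(4,9) nearest=1 d=2 new=(4,9) → add node 2 parent=1 cost=7
3. q=(17,19) nearest=1 d=12 new=(10,12) → blocked by [8,10]×[9,11], reject
4. q=(30,18) nearest=1 d=25 new=(10,12) → blocked by [8,10]×[9,11], reject
5. q=(39,10) nearest=1 d=34 new=(10,10) → blocked by [8,10]×[9,11], reject
6. q=(8,4) nearest=1 d=3 new=(8,4) → add node 3 parent=1 cost=8
7. q=(43,4) nearest=3 d=35 new=(13,4) → add node 4 parent=3 cost=13
8. q=(9,20) nearest=2 d=11 new=(9,14) → add node 5 parent=2 cost=12
9. q=(44,1) nearest=4 d=31 new=(18,1) → add node 6 parent=4 cost=18
10. q=(19,11) nearest=4 d=7 new=(18,9) → blocked by [14,16]×[5,8], reject
11. q=(32,4) nearest=6 d=14 new=(23,4) → add node 7 parent=6 cost=23
12. q=(21,20) nearest=5 d=12 new=(14,19) → blocked by [8,17]×[17,21], reject
13. q=(37,10) nearest=7 d=14 new=(28,9) → add node 8 parent=7 cost=28
14. q=(31,14) nearest=8 d=5 new=(31,14) → add node 9 parent=8 cost=33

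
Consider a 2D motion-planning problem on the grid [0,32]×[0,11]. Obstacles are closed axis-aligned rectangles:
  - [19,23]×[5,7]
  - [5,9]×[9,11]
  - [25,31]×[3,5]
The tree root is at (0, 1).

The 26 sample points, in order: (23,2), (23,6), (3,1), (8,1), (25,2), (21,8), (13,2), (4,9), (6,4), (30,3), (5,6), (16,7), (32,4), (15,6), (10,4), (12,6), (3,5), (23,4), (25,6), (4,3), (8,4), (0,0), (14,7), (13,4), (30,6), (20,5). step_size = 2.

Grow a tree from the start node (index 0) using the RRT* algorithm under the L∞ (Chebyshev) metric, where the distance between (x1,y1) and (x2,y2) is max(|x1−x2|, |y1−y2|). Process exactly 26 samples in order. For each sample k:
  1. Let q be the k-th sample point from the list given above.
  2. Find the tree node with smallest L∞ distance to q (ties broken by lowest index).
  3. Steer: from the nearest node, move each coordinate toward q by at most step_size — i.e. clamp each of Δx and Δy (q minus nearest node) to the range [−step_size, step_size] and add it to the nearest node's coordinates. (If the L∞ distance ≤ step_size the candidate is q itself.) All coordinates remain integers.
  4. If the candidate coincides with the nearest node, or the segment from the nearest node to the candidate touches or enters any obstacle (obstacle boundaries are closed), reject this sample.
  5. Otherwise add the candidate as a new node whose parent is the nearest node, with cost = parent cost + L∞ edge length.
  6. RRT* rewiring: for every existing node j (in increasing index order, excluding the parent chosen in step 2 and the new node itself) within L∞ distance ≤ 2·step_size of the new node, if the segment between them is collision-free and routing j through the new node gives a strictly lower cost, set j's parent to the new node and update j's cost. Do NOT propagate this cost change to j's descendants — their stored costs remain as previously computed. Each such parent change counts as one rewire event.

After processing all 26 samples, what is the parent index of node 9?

Parent of node 9: 2

1. q=(23,2) nearest=0 d=23 new=(2,2) → add node 1 parent=0 cost=2
2. q=(23,6) nearest=1 d=21 new=(4,4) → add node 2 parent=1 cost=4
3. q=(3,1) nearest=1 d=1 new=(3,1) → add node 3 parent=1 cost=3
4. q=(8,1) nearest=2 d=4 new=(6,2) → add node 4 parent=2 cost=6
5. q=(25,2) nearest=4 d=19 new=(8,2) → add node 5 parent=4 cost=8
6. q=(21,8) nearest=5 d=13 new=(10,4) → add node 6 parent=5 cost=10
7. q=(13,2) nearest=6 d=3 new=(12,2) → add node 7 parent=6 cost=12
8. q=(4,9) nearest=2 d=5 new=(4,6) → add node 8 parent=2 cost=6
9. q=(6,4) nearest=2 d=2 new=(6,4) → add node 9 parent=2 cost=6
10. q=(30,3) nearest=7 d=18 new=(14,3) → add node 10 parent=7 cost=14
11. q=(5,6) nearest=8 d=1 new=(5,6) → add node 11 parent=8 cost=7
12. q=(16,7) nearest=10 d=4 new=(16,5) → add node 12 parent=10 cost=16
13. q=(32,4) nearest=12 d=16 new=(18,4) → add node 13 parent=12 cost=18
14. q=(15,6) nearest=12 d=1 new=(15,6) → add node 14 parent=12 cost=17
15. q=(10,4) nearest=6 d=0 → coincident, reject
16. q=(12,6) nearest=6 d=2 new=(12,6) → add node 15 parent=6 cost=12; rewire 14→15 (15<17)
17. q=(3,5) nearest=2 d=1 new=(3,5) → add node 16 parent=2 cost=5
18. q=(23,4) nearest=13 d=5 new=(20,4) → add node 17 parent=13 cost=20
19. q=(25,6) nearest=17 d=5 new=(22,6) → blocked by [19,23]×[5,7], reject
20. q=(4,3) nearest=2 d=1 new=(4,3) → add node 18 parent=2 cost=5
21. q=(8,4) nearest=4 d=2 new=(8,4) → add node 19 parent=4 cost=8
22. q=(0,0) nearest=0 d=1 new=(0,0) → add node 20 parent=0 cost=1
23. q=(14,7) nearest=14 d=1 new=(14,7) → add node 21 parent=14 cost=16
24. q=(13,4) nearest=10 d=1 new=(13,4) → add node 22 parent=10 cost=15
25. q=(30,6) nearest=17 d=10 new=(22,6) → blocked by [19,23]×[5,7], reject
26. q=(20,5) nearest=17 d=1 new=(20,5) → blocked by [19,23]×[5,7], reject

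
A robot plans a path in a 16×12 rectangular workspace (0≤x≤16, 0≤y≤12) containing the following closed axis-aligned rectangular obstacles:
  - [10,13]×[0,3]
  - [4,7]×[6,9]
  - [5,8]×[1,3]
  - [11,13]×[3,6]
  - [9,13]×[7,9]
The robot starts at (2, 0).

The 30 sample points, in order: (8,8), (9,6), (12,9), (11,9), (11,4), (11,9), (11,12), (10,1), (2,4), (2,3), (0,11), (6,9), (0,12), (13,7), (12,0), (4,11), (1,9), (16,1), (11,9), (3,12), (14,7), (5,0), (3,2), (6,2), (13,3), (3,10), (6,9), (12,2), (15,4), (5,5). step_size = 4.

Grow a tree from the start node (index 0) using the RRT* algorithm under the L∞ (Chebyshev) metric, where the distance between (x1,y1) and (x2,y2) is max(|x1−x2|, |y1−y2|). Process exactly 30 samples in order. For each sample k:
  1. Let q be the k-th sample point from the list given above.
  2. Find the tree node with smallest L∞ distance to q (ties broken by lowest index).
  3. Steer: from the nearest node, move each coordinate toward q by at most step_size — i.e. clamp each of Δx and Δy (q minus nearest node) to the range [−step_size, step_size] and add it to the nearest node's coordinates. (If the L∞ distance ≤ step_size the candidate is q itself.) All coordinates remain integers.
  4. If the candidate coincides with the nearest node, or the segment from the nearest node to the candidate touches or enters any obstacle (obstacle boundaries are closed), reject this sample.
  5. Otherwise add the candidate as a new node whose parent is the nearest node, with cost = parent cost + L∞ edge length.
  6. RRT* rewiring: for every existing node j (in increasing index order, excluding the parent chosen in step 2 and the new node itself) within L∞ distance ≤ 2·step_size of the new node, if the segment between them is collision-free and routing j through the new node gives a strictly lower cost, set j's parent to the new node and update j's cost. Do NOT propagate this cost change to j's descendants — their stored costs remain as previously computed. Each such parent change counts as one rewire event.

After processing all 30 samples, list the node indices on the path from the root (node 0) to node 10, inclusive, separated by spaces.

1. q=(8,8) nearest=0 d=8 new=(6,4) → blocked by [5,8]×[1,3], reject
2. q=(9,6) nearest=0 d=7 new=(6,4) → blocked by [5,8]×[1,3], reject
3. q=(12,9) nearest=0 d=10 new=(6,4) → blocked by [5,8]×[1,3], reject
4. q=(11,9) nearest=0 d=9 new=(6,4) → blocked by [5,8]×[1,3], reject
5. q=(11,4) nearest=0 d=9 new=(6,4) → blocked by [5,8]×[1,3], reject
6. q=(11,9) nearest=0 d=9 new=(6,4) → blocked by [5,8]×[1,3], reject
7. q=(11,12) nearest=0 d=12 new=(6,4) → blocked by [5,8]×[1,3], reject
8. q=(10,1) nearest=0 d=8 new=(6,1) → blocked by [5,8]×[1,3], reject
9. q=(2,4) nearest=0 d=4 new=(2,4) → add node 1 parent=0 cost=4
10. q=(2,3) nearest=1 d=1 new=(2,3) → add node 2 parent=1 cost=5
11. q=(0,11) nearest=1 d=7 new=(0,8) → add node 3 parent=1 cost=8
12. q=(6,9) nearest=1 d=5 new=(6,8) → blocked by [4,7]×[6,9], reject
13. q=(0,12) nearest=3 d=4 new=(0,12) → add node 4 parent=3 cost=12
14. q=(13,7) nearest=0 d=11 new=(6,4) → blocked by [5,8]×[1,3], reject
15. q=(12,0) nearest=0 d=10 new=(6,0) → add node 5 parent=0 cost=4
16. q=(4,11) nearest=3 d=4 new=(4,11) → add node 6 parent=3 cost=12
17. q=(1,9) nearest=3 d=1 new=(1,9) → add node 7 parent=3 cost=9
18. q=(16,1) nearest=5 d=10 new=(10,1) → blocked by [10,13]×[0,3], reject
19. q=(11,9) nearest=6 d=7 new=(8,9) → add node 8 parent=6 cost=16
20. q=(3,12) nearest=6 d=1 new=(3,12) → add node 9 parent=6 cost=13
21. q=(14,7) nearest=8 d=6 new=(12,7) → blocked by [9,13]×[7,9], reject
22. q=(5,0) nearest=5 d=1 new=(5,0) → add node 10 parent=5 cost=5
23. q=(3,2) nearest=2 d=1 new=(3,2) → add node 11 parent=2 cost=6
24. q=(6,2) nearest=5 d=2 new=(6,2) → blocked by [5,8]×[1,3], reject
25. q=(13,3) nearest=8 d=6 new=(12,5) → blocked by [11,13]×[3,6], reject
26. q=(3,10) nearest=6 d=1 new=(3,10) → add node 12 parent=6 cost=13
27. q=(6,9) nearest=6 d=2 new=(6,9) → blocked by [4,7]×[6,9], reject
28. q=(12,2) nearest=5 d=6 new=(10,2) → blocked by [10,13]×[0,3], reject
29. q=(15,4) nearest=8 d=7 new=(12,5) → blocked by [11,13]×[3,6], reject
30. q=(5,5) nearest=1 d=3 new=(5,5) → add node 13 parent=1 cost=7

Path: 0 5 10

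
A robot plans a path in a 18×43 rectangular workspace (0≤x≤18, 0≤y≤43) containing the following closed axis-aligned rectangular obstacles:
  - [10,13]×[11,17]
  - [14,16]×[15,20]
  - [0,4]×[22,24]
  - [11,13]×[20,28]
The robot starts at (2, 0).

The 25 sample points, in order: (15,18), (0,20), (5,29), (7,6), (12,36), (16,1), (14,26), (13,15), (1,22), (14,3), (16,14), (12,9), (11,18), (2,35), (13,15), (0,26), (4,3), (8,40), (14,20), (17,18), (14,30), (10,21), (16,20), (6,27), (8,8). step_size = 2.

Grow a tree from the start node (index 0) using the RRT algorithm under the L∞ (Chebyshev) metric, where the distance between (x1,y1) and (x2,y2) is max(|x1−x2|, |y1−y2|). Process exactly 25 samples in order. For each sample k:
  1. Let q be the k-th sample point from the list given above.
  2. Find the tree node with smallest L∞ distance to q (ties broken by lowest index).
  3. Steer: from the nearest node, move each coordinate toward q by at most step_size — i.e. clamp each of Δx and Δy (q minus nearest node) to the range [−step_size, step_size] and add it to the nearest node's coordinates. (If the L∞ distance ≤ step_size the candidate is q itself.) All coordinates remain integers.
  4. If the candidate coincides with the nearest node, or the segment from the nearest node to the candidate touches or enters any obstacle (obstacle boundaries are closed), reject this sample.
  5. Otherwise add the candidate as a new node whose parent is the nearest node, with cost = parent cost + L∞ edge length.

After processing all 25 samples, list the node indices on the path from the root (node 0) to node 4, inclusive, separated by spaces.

1. q=(15,18) nearest=0 d=18 new=(4,2) → add node 1 parent=0 cost=2
2. q=(0,20) nearest=1 d=18 new=(2,4) → add node 2 parent=1 cost=4
3. q=(5,29) nearest=2 d=25 new=(4,6) → add node 3 parent=2 cost=6
4. q=(7,6) nearest=3 d=3 new=(6,6) → add node 4 parent=3 cost=8
5. q=(12,36) nearest=3 d=30 new=(6,8) → add node 5 parent=3 cost=8
6. q=(16,1) nearest=4 d=10 new=(8,4) → add node 6 parent=4 cost=10
7. q=(14,26) nearest=5 d=18 new=(8,10) → add node 7 parent=5 cost=10
8. q=(13,15) nearest=7 d=5 new=(10,12) → blocked by [10,13]×[11,17], reject
9. q=(1,22) nearest=7 d=12 new=(6,12) → add node 8 parent=7 cost=12
10. q=(14,3) nearest=6 d=6 new=(10,3) → add node 9 parent=6 cost=12
11. q=(16,14) nearest=7 d=8 new=(10,12) → blocked by [10,13]×[11,17], reject
12. q=(12,9) nearest=7 d=4 new=(10,9) → add node 10 parent=7 cost=12
13. q=(11,18) nearest=8 d=6 new=(8,14) → add node 11 parent=8 cost=14
14. q=(2,35) nearest=11 d=21 new=(6,16) → add node 12 parent=11 cost=16
15. q=(13,15) nearest=7 d=5 new=(10,12) → blocked by [10,13]×[11,17], reject
16. q=(0,26) nearest=12 d=10 new=(4,18) → add node 13 parent=12 cost=18
17. q=(4,3) nearest=1 d=1 new=(4,3) → add node 14 parent=1 cost=3
18. q=(8,40) nearest=13 d=22 new=(6,20) → add node 15 parent=13 cost=20
19. q=(14,20) nearest=11 d=6 new=(10,16) → blocked by [10,13]×[11,17], reject
20. q=(17,18) nearest=7 d=9 new=(10,12) → blocked by [10,13]×[11,17], reject
21. q=(14,30) nearest=15 d=10 new=(8,22) → add node 16 parent=15 cost=22
22. q=(10,21) nearest=16 d=2 new=(10,21) → add node 17 parent=16 cost=24
23. q=(16,20) nearest=17 d=6 new=(12,20) → blocked by [11,13]×[20,28], reject
24. q=(6,27) nearest=16 d=5 new=(6,24) → add node 18 parent=16 cost=24
25. q=(8,8) nearest=4 d=2 new=(8,8) → add node 19 parent=4 cost=10

Path: 0 1 2 3 4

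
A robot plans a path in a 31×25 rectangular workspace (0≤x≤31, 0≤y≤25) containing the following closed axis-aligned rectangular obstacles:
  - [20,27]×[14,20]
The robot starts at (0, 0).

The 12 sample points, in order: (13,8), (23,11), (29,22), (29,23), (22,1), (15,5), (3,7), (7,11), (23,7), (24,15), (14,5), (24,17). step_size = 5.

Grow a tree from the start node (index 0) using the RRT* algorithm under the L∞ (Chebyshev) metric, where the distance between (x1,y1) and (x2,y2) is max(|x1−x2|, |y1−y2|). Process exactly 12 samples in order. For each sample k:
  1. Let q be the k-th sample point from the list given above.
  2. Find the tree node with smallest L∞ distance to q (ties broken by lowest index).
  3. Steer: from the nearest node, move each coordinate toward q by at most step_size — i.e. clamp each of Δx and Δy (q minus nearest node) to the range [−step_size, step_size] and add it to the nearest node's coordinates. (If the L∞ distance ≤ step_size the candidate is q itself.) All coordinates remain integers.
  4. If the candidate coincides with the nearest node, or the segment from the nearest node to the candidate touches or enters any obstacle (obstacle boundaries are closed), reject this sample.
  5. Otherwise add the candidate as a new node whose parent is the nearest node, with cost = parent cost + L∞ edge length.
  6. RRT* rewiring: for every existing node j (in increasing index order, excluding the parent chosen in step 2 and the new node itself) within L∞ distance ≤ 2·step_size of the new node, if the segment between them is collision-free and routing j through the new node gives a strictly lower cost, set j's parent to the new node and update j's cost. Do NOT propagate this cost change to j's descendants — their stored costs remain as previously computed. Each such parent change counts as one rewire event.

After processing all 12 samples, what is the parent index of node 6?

Parent of node 6: 2

1. q=(13,8) nearest=0 d=13 new=(5,5) → add node 1 parent=0 cost=5
2. q=(23,11) nearest=1 d=18 new=(10,10) → add node 2 parent=1 cost=10
3. q=(29,22) nearest=2 d=19 new=(15,15) → add node 3 parent=2 cost=15
4. q=(29,23) nearest=3 d=14 new=(20,20) → blocked by [20,27]×[14,20], reject
5. q=(22,1) nearest=2 d=12 new=(15,5) → add node 4 parent=2 cost=15
6. q=(15,5) nearest=4 d=0 → coincident, reject
7. q=(3,7) nearest=1 d=2 new=(3,7) → add node 5 parent=1 cost=7
8. q=(7,11) nearest=2 d=3 new=(7,11) → add node 6 parent=2 cost=13
9. q=(23,7) nearest=3 d=8 new=(20,10) → add node 7 parent=3 cost=20
10. q=(24,15) nearest=7 d=5 new=(24,15) → blocked by [20,27]×[14,20], reject
11. q=(14,5) nearest=4 d=1 new=(14,5) → add node 8 parent=4 cost=16
12. q=(24,17) nearest=7 d=7 new=(24,15) → blocked by [20,27]×[14,20], reject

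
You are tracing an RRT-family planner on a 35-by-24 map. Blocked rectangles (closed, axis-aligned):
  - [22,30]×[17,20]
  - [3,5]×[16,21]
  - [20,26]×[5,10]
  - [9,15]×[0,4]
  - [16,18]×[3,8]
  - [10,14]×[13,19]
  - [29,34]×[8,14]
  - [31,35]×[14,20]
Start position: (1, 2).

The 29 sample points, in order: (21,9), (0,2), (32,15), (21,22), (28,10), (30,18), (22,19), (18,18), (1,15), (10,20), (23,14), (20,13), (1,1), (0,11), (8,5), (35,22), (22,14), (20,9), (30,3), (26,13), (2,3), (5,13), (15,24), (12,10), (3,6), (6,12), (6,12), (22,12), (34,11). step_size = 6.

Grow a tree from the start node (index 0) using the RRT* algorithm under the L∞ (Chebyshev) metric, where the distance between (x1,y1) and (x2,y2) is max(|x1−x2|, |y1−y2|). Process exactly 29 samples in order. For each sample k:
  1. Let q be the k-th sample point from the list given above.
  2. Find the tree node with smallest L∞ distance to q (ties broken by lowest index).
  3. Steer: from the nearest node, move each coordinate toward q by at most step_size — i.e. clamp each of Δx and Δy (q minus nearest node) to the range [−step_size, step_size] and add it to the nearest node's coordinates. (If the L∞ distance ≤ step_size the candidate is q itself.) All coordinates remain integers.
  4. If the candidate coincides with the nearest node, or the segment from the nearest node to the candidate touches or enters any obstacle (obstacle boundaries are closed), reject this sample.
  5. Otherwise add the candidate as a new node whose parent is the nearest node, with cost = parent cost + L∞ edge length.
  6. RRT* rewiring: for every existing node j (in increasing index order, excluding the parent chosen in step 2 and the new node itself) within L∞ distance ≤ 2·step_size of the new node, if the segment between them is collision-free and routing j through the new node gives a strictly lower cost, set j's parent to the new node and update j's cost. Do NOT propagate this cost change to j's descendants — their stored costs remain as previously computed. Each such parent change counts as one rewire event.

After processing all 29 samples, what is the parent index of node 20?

1. q=(21,9) nearest=0 d=20 new=(7,8) → add node 1 parent=0 cost=6
2. q=(0,2) nearest=0 d=1 new=(0,2) → add node 2 parent=0 cost=1
3. q=(32,15) nearest=1 d=25 new=(13,14) → blocked by [10,14]×[13,19], reject
4. q=(21,22) nearest=1 d=14 new=(13,14) → blocked by [10,14]×[13,19], reject
5. q=(28,10) nearest=1 d=21 new=(13,10) → add node 3 parent=1 cost=12
6. q=(30,18) nearest=3 d=17 new=(19,16) → add node 4 parent=3 cost=18
7. q=(22,19) nearest=4 d=3 new=(22,19) → blocked by [22,30]×[17,20], reject
8. q=(18,18) nearest=4 d=2 new=(18,18) → add node 5 parent=4 cost=20
9. q=(1,15) nearest=1 d=7 new=(1,14) → add node 6 parent=1 cost=12
10. q=(10,20) nearest=5 d=8 new=(12,20) → add node 7 parent=5 cost=26
11. q=(23,14) nearest=4 d=4 new=(23,14) → add node 8 parent=4 cost=22
12. q=(20,13) nearest=4 d=3 new=(20,13) → add node 9 parent=4 cost=21
13. q=(1,1) nearest=0 d=1 new=(1,1) → add node 10 parent=0 cost=1
14. q=(0,11) nearest=6 d=3 new=(0,11) → add node 11 parent=6 cost=15
15. q=(8,5) nearest=1 d=3 new=(8,5) → add node 12 parent=1 cost=9
16. q=(35,22) nearest=8 d=12 new=(29,20) → blocked by [22,30]×[17,20], reject
17. q=(22,14) nearest=8 d=1 new=(22,14) → add node 13 parent=8 cost=23
18. q=(20,9) nearest=9 d=4 new=(20,9) → blocked by [20,26]×[5,10], reject
19. q=(30,3) nearest=9 d=10 new=(26,7) → blocked by [20,26]×[5,10], reject
20. q=(26,13) nearest=8 d=3 new=(26,13) → add node 14 parent=8 cost=25
21. q=(2,3) nearest=0 d=1 new=(2,3) → add node 15 parent=0 cost=1; rewire 11→15 (9<15); rewire 12→15 (7<9)
22. q=(5,13) nearest=6 d=4 new=(5,13) → add node 16 parent=6 cost=16
23. q=(15,24) nearest=7 d=4 new=(15,24) → add node 17 parent=7 cost=30
24. q=(12,10) nearest=3 d=1 new=(12,10) → add node 18 parent=3 cost=13
25. q=(3,6) nearest=15 d=3 new=(3,6) → add node 19 parent=15 cost=4; rewire 16→19 (11<16)
26. q=(6,12) nearest=16 d=1 new=(6,12) → add node 20 parent=16 cost=12
27. q=(6,12) nearest=20 d=0 → coincident, reject
28. q=(22,12) nearest=8 d=2 new=(22,12) → add node 21 parent=8 cost=24
29. q=(34,11) nearest=14 d=8 new=(32,11) → blocked by [29,34]×[8,14], reject

Parent of node 20: 16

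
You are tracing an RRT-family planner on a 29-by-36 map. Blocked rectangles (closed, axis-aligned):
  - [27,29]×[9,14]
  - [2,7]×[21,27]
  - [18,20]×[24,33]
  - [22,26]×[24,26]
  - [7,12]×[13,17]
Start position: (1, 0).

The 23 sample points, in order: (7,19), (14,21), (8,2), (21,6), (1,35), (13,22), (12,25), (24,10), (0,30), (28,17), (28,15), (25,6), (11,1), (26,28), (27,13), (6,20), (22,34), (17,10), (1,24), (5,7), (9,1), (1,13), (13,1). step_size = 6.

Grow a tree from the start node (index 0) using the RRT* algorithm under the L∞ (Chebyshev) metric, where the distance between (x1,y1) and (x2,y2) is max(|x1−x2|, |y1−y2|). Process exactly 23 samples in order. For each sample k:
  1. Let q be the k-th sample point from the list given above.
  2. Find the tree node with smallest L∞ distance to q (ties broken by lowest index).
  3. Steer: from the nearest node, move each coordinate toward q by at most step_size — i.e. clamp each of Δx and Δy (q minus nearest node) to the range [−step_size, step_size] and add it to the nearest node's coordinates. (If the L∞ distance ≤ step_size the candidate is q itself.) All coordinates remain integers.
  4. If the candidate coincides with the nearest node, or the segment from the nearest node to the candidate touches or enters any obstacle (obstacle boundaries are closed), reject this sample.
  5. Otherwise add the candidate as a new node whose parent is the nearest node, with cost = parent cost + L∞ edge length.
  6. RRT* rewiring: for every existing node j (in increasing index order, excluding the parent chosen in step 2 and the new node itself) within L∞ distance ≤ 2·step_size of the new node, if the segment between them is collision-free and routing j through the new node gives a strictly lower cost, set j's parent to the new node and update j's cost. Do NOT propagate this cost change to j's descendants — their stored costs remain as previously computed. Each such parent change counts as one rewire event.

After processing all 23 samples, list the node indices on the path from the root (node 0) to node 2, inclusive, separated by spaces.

Path: 0 1 2

1. q=(7,19) nearest=0 d=19 new=(7,6) → add node 1 parent=0 cost=6
2. q=(14,21) nearest=1 d=15 new=(13,12) → add node 2 parent=1 cost=12
3. q=(8,2) nearest=1 d=4 new=(8,2) → add node 3 parent=1 cost=10
4. q=(21,6) nearest=2 d=8 new=(19,6) → add node 4 parent=2 cost=18
5. q=(1,35) nearest=2 d=23 new=(7,18) → blocked by [7,12]×[13,17], reject
6. q=(13,22) nearest=2 d=10 new=(13,18) → add node 5 parent=2 cost=18
7. q=(12,25) nearest=5 d=7 new=(12,24) → add node 6 parent=5 cost=24
8. q=(24,10) nearest=4 d=5 new=(24,10) → add node 7 parent=4 cost=23
9. q=(0,30) nearest=6 d=12 new=(6,30) → add node 8 parent=6 cost=30
10. q=(28,17) nearest=7 d=7 new=(28,16) → add node 9 parent=7 cost=29
11. q=(28,15) nearest=9 d=1 new=(28,15) → add node 10 parent=9 cost=30
12. q=(25,6) nearest=7 d=4 new=(25,6) → add node 11 parent=7 cost=27
13. q=(11,1) nearest=3 d=3 new=(11,1) → add node 12 parent=3 cost=13
14. q=(26,28) nearest=9 d=12 new=(26,22) → add node 13 parent=9 cost=35
15. q=(27,13) nearest=10 d=2 new=(27,13) → blocked by [27,29]×[9,14], reject
16. q=(6,20) nearest=6 d=6 new=(6,20) → add node 14 parent=6 cost=30
17. q=(22,34) nearest=6 d=10 new=(18,30) → blocked by [18,20]×[24,33], reject
18. q=(17,10) nearest=2 d=4 new=(17,10) → add node 15 parent=2 cost=16; rewire 9→15 (27<29); rewire 10→15 (27<30); rewire 11→15 (24<27); rewire 13→15 (28<35)
19. q=(1,24) nearest=14 d=5 new=(1,24) → blocked by [2,7]×[21,27], reject
20. q=(5,7) nearest=1 d=2 new=(5,7) → add node 16 parent=1 cost=8
21. q=(9,1) nearest=3 d=1 new=(9,1) → add node 17 parent=3 cost=11
22. q=(1,13) nearest=16 d=6 new=(1,13) → add node 18 parent=16 cost=14; rewire 14→18 (21<30)
23. q=(13,1) nearest=12 d=2 new=(13,1) → add node 19 parent=12 cost=15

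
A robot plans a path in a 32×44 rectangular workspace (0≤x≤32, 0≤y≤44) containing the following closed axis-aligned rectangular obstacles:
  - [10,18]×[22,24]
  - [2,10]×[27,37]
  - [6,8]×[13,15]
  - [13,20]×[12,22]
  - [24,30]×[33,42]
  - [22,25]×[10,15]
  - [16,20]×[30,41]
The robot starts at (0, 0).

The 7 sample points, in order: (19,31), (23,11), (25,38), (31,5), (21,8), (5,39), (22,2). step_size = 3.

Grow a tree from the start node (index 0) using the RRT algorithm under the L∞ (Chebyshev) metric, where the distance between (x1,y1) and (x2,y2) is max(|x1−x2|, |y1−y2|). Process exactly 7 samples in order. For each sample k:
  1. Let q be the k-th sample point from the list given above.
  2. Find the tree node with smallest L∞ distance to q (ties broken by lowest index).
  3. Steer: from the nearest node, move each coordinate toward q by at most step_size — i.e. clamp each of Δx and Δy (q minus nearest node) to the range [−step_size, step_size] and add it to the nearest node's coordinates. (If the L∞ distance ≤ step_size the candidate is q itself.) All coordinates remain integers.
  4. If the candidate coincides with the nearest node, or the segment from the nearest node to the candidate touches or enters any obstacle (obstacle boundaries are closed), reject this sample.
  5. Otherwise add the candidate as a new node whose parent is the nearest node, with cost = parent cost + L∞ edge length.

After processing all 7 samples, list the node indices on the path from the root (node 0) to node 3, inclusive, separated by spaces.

1. q=(19,31) nearest=0 d=31 new=(3,3) → add node 1 parent=0 cost=3
2. q=(23,11) nearest=1 d=20 new=(6,6) → add node 2 parent=1 cost=6
3. q=(25,38) nearest=2 d=32 new=(9,9) → add node 3 parent=2 cost=9
4. q=(31,5) nearest=3 d=22 new=(12,6) → add node 4 parent=3 cost=12
5. q=(21,8) nearest=4 d=9 new=(15,8) → add node 5 parent=4 cost=15
6. q=(5,39) nearest=3 d=30 new=(6,12) → add node 6 parent=3 cost=12
7. q=(22,2) nearest=5 d=7 new=(18,5) → add node 7 parent=5 cost=18

Path: 0 1 2 3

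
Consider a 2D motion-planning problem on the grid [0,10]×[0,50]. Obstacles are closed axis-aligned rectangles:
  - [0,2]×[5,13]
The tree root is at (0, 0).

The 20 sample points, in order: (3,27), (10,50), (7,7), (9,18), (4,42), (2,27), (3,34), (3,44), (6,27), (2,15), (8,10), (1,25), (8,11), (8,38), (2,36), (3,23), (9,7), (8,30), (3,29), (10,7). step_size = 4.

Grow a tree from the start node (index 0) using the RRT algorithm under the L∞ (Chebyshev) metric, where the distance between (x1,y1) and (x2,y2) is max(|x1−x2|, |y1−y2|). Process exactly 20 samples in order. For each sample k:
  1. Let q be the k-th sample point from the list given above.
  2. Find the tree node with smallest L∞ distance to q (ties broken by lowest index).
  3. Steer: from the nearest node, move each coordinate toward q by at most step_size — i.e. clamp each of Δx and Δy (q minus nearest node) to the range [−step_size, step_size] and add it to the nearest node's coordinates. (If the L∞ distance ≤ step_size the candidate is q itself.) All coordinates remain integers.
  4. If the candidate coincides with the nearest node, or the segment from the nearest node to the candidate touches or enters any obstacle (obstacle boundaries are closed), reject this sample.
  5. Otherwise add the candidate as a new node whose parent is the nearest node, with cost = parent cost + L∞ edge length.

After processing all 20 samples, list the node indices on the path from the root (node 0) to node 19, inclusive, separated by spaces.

Path: 0 1 2 4 5 6 7 8 19

1. q=(3,27) nearest=0 d=27 new=(3,4) → add node 1 parent=0 cost=4
2. q=(10,50) nearest=1 d=46 new=(7,8) → add node 2 parent=1 cost=8
3. q=(7,7) nearest=2 d=1 new=(7,7) → add node 3 parent=2 cost=9
4. q=(9,18) nearest=2 d=10 new=(9,12) → add node 4 parent=2 cost=12
5. q=(4,42) nearest=4 d=30 new=(5,16) → add node 5 parent=4 cost=16
6. q=(2,27) nearest=5 d=11 new=(2,20) → add node 6 parent=5 cost=20
7. q=(3,34) nearest=6 d=14 new=(3,24) → add node 7 parent=6 cost=24
8. q=(3,44) nearest=7 d=20 new=(3,28) → add node 8 parent=7 cost=28
9. q=(6,27) nearest=7 d=3 new=(6,27) → add node 9 parent=7 cost=27
10. q=(2,15) nearest=5 d=3 new=(2,15) → add node 10 parent=5 cost=19
11. q=(8,10) nearest=2 d=2 new=(8,10) → add node 11 parent=2 cost=10
12. q=(1,25) nearest=7 d=2 new=(1,25) → add node 12 parent=7 cost=26
13. q=(8,11) nearest=4 d=1 new=(8,11) → add node 13 parent=4 cost=13
14. q=(8,38) nearest=8 d=10 new=(7,32) → add node 14 parent=8 cost=32
15. q=(2,36) nearest=14 d=5 new=(3,36) → add node 15 parent=14 cost=36
16. q=(3,23) nearest=7 d=1 new=(3,23) → add node 16 parent=7 cost=25
17. q=(9,7) nearest=2 d=2 new=(9,7) → add node 17 parent=2 cost=10
18. q=(8,30) nearest=14 d=2 new=(8,30) → add node 18 parent=14 cost=34
19. q=(3,29) nearest=8 d=1 new=(3,29) → add node 19 parent=8 cost=29
20. q=(10,7) nearest=17 d=1 new=(10,7) → add node 20 parent=17 cost=11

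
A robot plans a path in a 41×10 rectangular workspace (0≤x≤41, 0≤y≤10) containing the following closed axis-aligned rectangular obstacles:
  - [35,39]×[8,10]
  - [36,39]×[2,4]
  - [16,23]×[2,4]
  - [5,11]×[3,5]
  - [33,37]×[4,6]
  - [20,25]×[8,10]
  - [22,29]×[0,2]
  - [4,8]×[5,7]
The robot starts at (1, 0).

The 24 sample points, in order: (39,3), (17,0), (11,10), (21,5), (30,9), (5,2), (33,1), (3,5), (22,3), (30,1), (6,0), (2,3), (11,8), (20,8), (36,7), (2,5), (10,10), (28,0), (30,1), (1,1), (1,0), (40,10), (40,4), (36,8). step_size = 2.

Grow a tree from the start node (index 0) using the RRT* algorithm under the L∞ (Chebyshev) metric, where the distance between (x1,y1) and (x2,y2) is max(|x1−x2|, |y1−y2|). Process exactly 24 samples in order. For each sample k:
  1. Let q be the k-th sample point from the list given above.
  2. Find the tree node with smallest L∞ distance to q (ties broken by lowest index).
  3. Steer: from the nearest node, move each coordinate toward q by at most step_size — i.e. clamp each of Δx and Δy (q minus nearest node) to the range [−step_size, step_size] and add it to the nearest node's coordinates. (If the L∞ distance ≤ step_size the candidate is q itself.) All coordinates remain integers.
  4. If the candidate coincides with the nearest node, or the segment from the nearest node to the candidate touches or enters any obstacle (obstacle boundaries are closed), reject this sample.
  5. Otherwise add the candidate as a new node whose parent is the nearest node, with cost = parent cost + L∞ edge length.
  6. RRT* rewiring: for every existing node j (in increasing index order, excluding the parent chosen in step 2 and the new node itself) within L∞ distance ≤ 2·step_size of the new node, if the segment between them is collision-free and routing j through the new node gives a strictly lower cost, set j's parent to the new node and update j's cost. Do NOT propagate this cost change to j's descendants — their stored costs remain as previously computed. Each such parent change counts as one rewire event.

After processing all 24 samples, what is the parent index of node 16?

1. q=(39,3) nearest=0 d=38 new=(3,2) → add node 1 parent=0 cost=2
2. q=(17,0) nearest=1 d=14 new=(5,0) → add node 2 parent=1 cost=4
3. q=(11,10) nearest=1 d=8 new=(5,4) → blocked by [5,11]×[3,5], reject
4. q=(21,5) nearest=2 d=16 new=(7,2) → add node 3 parent=2 cost=6
5. q=(30,9) nearest=3 d=23 new=(9,4) → blocked by [5,11]×[3,5], reject
6. q=(5,2) nearest=1 d=2 new=(5,2) → add node 4 parent=1 cost=4
7. q=(33,1) nearest=3 d=26 new=(9,1) → add node 5 parent=3 cost=8
8. q=(3,5) nearest=1 d=3 new=(3,4) → add node 6 parent=1 cost=4
9. q=(22,3) nearest=5 d=13 new=(11,3) → blocked by [5,11]×[3,5], reject
10. q=(30,1) nearest=5 d=21 new=(11,1) → add node 7 parent=5 cost=10
11. q=(6,0) nearest=2 d=1 new=(6,0) → add node 8 parent=2 cost=5
12. q=(2,3) nearest=1 d=1 new=(2,3) → add node 9 parent=1 cost=3
13. q=(11,8) nearest=3 d=6 new=(9,4) → blocked by [5,11]×[3,5], reject
14. q=(20,8) nearest=7 d=9 new=(13,3) → add node 10 parent=7 cost=12
15. q=(36,7) nearest=10 d=23 new=(15,5) → add node 11 parent=10 cost=14
16. q=(2,5) nearest=6 d=1 new=(2,5) → add node 12 parent=6 cost=5
17. q=(10,10) nearest=11 d=5 new=(13,7) → add node 13 parent=11 cost=16
18. q=(28,0) nearest=11 d=13 new=(17,3) → blocked by [16,23]×[2,4], reject
19. q=(30,1) nearest=11 d=15 new=(17,3) → blocked by [16,23]×[2,4], reject
20. q=(1,1) nearest=0 d=1 new=(1,1) → add node 14 parent=0 cost=1
21. q=(1,0) nearest=0 d=0 → coincident, reject
22. q=(40,10) nearest=11 d=25 new=(17,7) → add node 15 parent=11 cost=16
23. q=(40,4) nearest=15 d=23 new=(19,5) → add node 16 parent=15 cost=18
24. q=(36,8) nearest=16 d=17 new=(21,7) → add node 17 parent=16 cost=20

Parent of node 16: 15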